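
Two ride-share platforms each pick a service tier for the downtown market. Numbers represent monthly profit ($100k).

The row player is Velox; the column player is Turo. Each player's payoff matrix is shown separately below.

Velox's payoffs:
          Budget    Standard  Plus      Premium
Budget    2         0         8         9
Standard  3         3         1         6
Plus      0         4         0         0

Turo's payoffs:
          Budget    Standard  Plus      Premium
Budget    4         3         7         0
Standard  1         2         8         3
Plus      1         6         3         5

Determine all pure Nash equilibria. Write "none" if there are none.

Velox against Budget: payoffs 2, 3, 0 → best response Standard.
Velox against Standard: payoffs 0, 3, 4 → best response Plus.
Velox against Plus: payoffs 8, 1, 0 → best response Budget.
Velox against Premium: payoffs 9, 6, 0 → best response Budget.
Turo against Budget: payoffs 4, 3, 7, 0 → best response Plus.
Turo against Standard: payoffs 1, 2, 8, 3 → best response Plus.
Turo against Plus: payoffs 1, 6, 3, 5 → best response Standard.
Mutual best responses: (Budget, Plus); (Plus, Standard).

The pure Nash equilibria are (Budget, Plus) and (Plus, Standard).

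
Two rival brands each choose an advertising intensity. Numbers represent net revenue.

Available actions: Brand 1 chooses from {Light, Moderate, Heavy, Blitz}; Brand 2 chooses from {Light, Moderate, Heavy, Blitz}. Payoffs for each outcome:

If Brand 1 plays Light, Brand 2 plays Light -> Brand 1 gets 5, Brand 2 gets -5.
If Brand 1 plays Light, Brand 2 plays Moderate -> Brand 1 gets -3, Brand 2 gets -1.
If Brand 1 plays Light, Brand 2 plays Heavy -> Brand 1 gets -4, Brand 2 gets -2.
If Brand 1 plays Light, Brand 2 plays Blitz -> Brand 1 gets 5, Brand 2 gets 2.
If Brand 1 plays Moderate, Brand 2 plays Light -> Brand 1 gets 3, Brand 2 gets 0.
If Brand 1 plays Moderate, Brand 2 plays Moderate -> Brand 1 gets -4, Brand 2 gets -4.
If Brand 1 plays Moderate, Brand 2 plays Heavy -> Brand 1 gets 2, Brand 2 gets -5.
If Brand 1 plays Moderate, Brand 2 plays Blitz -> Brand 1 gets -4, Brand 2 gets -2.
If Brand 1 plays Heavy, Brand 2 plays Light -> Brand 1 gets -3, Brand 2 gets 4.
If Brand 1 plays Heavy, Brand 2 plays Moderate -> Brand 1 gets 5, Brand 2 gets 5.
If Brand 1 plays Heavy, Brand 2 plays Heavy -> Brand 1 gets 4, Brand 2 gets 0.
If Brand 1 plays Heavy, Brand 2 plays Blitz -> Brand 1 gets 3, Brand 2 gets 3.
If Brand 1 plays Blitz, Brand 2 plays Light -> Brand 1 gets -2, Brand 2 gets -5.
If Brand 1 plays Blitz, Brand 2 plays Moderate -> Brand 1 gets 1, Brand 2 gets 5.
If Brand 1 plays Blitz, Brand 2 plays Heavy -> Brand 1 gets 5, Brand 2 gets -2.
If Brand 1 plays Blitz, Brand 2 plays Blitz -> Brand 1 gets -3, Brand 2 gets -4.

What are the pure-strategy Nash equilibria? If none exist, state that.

For each strategy profile, look for a profitable unilateral deviation.
(Light, Light): Brand 2 can switch to Moderate (-5 → -1). Not NE.
(Light, Moderate): Brand 1 can switch to Heavy (-3 → 5). Not NE.
(Light, Heavy): Brand 1 can switch to Moderate (-4 → 2). Not NE.
(Light, Blitz): Brand 1 gets 5, best alternative 3; Brand 2 gets 2, best alternative -1. No profitable deviation — NE.
(Moderate, Light): Brand 1 can switch to Light (3 → 5). Not NE.
(Moderate, Moderate): Brand 1 can switch to Light (-4 → -3). Not NE.
(Moderate, Heavy): Brand 1 can switch to Heavy (2 → 4). Not NE.
(Moderate, Blitz): Brand 1 can switch to Light (-4 → 5). Not NE.
(Heavy, Light): Brand 1 can switch to Light (-3 → 5). Not NE.
(Heavy, Moderate): Brand 1 gets 5, best alternative 1; Brand 2 gets 5, best alternative 4. No profitable deviation — NE.
(The remaining 6 profiles each have a profitable deviation by the same check.)

(Light, Blitz) and (Heavy, Moderate)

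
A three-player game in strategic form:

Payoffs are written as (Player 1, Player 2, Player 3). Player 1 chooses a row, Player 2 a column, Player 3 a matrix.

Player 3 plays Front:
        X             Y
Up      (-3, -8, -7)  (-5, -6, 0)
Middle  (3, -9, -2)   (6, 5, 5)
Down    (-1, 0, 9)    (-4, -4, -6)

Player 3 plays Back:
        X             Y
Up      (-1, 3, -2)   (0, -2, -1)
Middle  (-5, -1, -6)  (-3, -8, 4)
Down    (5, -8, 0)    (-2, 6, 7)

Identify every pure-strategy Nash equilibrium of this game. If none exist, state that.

Pure NE: (Middle, Y, Front)

Player 1 against (X, Front): payoffs -3, 3, -1 → best response Middle.
Player 1 against (X, Back): payoffs -1, -5, 5 → best response Down.
Player 1 against (Y, Front): payoffs -5, 6, -4 → best response Middle.
Player 1 against (Y, Back): payoffs 0, -3, -2 → best response Up.
Player 2 against (Up, Front): payoffs -8, -6 → best response Y.
Player 2 against (Up, Back): payoffs 3, -2 → best response X.
Player 2 against (Middle, Front): payoffs -9, 5 → best response Y.
Player 2 against (Middle, Back): payoffs -1, -8 → best response X.
Player 2 against (Down, Front): payoffs 0, -4 → best response X.
Player 2 against (Down, Back): payoffs -8, 6 → best response Y.
Player 3 against (Up, X): payoffs -7, -2 → best response Back.
Player 3 against (Up, Y): payoffs 0, -1 → best response Front.
Player 3 against (Middle, X): payoffs -2, -6 → best response Front.
Player 3 against (Middle, Y): payoffs 5, 4 → best response Front.
Player 3 against (Down, X): payoffs 9, 0 → best response Front.
Player 3 against (Down, Y): payoffs -6, 7 → best response Back.
Mutual best responses: (Middle, Y, Front).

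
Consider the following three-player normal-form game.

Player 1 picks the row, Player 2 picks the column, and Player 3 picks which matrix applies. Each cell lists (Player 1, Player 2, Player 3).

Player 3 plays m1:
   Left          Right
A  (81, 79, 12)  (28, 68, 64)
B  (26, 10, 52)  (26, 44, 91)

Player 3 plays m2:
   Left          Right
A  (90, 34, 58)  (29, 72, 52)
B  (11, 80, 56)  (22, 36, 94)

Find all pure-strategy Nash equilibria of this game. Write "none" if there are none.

No pure-strategy Nash equilibrium.

Mark each player's best response to every combination of opponents' strategies; a profile where every player is best-responding is a pure Nash equilibrium.
Player 1 against (Left, m1): payoffs 81, 26 → best response A.
Player 1 against (Left, m2): payoffs 90, 11 → best response A.
Player 1 against (Right, m1): payoffs 28, 26 → best response A.
Player 1 against (Right, m2): payoffs 29, 22 → best response A.
Player 2 against (A, m1): payoffs 79, 68 → best response Left.
Player 2 against (A, m2): payoffs 34, 72 → best response Right.
Player 2 against (B, m1): payoffs 10, 44 → best response Right.
Player 2 against (B, m2): payoffs 80, 36 → best response Left.
Player 3 against (A, Left): payoffs 12, 58 → best response m2.
Player 3 against (A, Right): payoffs 64, 52 → best response m1.
Player 3 against (B, Left): payoffs 52, 56 → best response m2.
Player 3 against (B, Right): payoffs 91, 94 → best response m2.
No profile is a mutual best response for all players.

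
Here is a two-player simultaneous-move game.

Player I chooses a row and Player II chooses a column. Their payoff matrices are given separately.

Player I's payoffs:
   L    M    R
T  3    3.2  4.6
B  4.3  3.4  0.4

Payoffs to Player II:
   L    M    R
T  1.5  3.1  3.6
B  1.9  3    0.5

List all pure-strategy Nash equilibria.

The pure Nash equilibria are (T, R), (B, M).

Check each profile: it is a Nash equilibrium iff no player can strictly gain by switching unilaterally.
(T, L): Player I can switch to B (3 → 4.3). Not NE.
(T, M): Player I can switch to B (3.2 → 3.4). Not NE.
(T, R): Player I gets 4.6, best alternative 0.4; Player II gets 3.6, best alternative 3.1. No profitable deviation — NE.
(B, L): Player II can switch to M (1.9 → 3). Not NE.
(B, M): Player I gets 3.4, best alternative 3.2; Player II gets 3, best alternative 1.9. No profitable deviation — NE.
(B, R): Player I can switch to T (0.4 → 4.6). Not NE.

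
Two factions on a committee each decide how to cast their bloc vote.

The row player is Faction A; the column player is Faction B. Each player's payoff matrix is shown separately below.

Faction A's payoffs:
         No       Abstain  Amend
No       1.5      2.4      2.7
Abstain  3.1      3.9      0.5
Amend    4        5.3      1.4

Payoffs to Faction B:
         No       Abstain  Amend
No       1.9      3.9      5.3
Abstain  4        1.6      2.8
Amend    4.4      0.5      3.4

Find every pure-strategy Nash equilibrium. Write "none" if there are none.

Faction A against No: payoffs 1.5, 3.1, 4 → best response Amend.
Faction A against Abstain: payoffs 2.4, 3.9, 5.3 → best response Amend.
Faction A against Amend: payoffs 2.7, 0.5, 1.4 → best response No.
Faction B against No: payoffs 1.9, 3.9, 5.3 → best response Amend.
Faction B against Abstain: payoffs 4, 1.6, 2.8 → best response No.
Faction B against Amend: payoffs 4.4, 0.5, 3.4 → best response No.
Mutual best responses: (No, Amend); (Amend, No).

The pure Nash equilibria are (No, Amend); (Amend, No).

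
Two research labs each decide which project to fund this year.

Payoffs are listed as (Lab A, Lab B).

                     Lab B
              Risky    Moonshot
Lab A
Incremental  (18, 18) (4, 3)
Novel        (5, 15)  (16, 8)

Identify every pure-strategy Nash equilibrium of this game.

The unique pure-strategy Nash equilibrium is (Incremental, Risky).

(Incremental, Risky): Lab A gets 18, best alternative 5; Lab B gets 18, best alternative 3. No profitable deviation — NE.
(Incremental, Moonshot): Lab A can switch to Novel (4 → 16). Not NE.
(Novel, Risky): Lab A can switch to Incremental (5 → 18). Not NE.
(Novel, Moonshot): Lab B can switch to Risky (8 → 15). Not NE.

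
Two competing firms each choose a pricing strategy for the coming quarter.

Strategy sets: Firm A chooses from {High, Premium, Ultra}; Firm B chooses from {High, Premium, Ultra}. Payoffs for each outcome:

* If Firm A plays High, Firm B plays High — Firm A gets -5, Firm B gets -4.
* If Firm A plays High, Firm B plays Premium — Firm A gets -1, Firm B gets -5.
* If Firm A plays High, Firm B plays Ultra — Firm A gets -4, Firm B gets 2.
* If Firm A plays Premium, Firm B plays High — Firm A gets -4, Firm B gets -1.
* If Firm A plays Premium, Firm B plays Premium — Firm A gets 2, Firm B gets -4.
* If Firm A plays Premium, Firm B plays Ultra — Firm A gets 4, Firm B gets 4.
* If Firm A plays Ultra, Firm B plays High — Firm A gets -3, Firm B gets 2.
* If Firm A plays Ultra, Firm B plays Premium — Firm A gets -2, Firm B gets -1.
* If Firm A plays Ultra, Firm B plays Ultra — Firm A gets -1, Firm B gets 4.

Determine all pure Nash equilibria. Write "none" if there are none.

Pure NE: (Premium, Ultra)

(High, High): Firm A can switch to Premium (-5 → -4). Not NE.
(High, Premium): Firm A can switch to Premium (-1 → 2). Not NE.
(High, Ultra): Firm A can switch to Premium (-4 → 4). Not NE.
(Premium, High): Firm A can switch to Ultra (-4 → -3). Not NE.
(Premium, Premium): Firm B can switch to High (-4 → -1). Not NE.
(Premium, Ultra): Firm A gets 4, best alternative -1; Firm B gets 4, best alternative -1. No profitable deviation — NE.
(Ultra, High): Firm B can switch to Ultra (2 → 4). Not NE.
(The remaining 2 profiles each have a profitable deviation by the same check.)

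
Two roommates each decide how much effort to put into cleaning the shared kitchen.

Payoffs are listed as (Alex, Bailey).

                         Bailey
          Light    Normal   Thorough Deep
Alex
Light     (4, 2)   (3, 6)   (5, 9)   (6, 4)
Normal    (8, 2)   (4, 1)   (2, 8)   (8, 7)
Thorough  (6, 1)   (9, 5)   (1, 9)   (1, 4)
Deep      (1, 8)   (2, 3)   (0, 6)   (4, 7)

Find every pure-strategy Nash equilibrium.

Pure NE: (Light, Thorough)

Alex against Light: payoffs 4, 8, 6, 1 → best response Normal.
Alex against Normal: payoffs 3, 4, 9, 2 → best response Thorough.
Alex against Thorough: payoffs 5, 2, 1, 0 → best response Light.
Alex against Deep: payoffs 6, 8, 1, 4 → best response Normal.
Bailey against Light: payoffs 2, 6, 9, 4 → best response Thorough.
Bailey against Normal: payoffs 2, 1, 8, 7 → best response Thorough.
Bailey against Thorough: payoffs 1, 5, 9, 4 → best response Thorough.
Bailey against Deep: payoffs 8, 3, 6, 7 → best response Light.
Mutual best responses: (Light, Thorough).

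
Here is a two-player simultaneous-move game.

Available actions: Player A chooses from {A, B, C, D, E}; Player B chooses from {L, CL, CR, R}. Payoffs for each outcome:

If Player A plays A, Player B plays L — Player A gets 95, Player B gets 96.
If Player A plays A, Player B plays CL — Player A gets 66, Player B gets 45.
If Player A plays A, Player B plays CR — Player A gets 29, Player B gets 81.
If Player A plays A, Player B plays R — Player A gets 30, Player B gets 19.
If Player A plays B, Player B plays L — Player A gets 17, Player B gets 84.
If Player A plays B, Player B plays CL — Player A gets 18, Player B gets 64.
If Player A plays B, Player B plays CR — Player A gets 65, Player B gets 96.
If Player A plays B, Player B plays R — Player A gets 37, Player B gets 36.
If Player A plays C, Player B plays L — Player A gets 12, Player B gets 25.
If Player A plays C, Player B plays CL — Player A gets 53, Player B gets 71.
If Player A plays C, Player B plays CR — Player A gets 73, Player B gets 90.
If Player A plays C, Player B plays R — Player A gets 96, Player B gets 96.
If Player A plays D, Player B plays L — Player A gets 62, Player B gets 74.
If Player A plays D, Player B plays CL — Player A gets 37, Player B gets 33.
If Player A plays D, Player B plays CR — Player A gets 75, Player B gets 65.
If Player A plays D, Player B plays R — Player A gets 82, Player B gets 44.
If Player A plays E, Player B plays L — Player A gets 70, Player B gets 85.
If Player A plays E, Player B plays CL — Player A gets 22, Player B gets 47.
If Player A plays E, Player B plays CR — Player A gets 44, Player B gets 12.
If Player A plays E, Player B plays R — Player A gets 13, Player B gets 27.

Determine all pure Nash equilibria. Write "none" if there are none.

Pure-strategy Nash equilibria: (A, L); (C, R)

(A, L): Player A gets 95, best alternative 70; Player B gets 96, best alternative 81. No profitable deviation — NE.
(A, CL): Player B can switch to L (45 → 96). Not NE.
(A, CR): Player A can switch to B (29 → 65). Not NE.
(A, R): Player A can switch to B (30 → 37). Not NE.
(B, L): Player A can switch to A (17 → 95). Not NE.
(B, CL): Player A can switch to A (18 → 66). Not NE.
(B, CR): Player A can switch to C (65 → 73). Not NE.
(B, R): Player A can switch to C (37 → 96). Not NE.
(C, L): Player A can switch to A (12 → 95). Not NE.
(C, CL): Player A can switch to A (53 → 66). Not NE.
(C, CR): Player A can switch to D (73 → 75). Not NE.
(C, R): Player A gets 96, best alternative 82; Player B gets 96, best alternative 90. No profitable deviation — NE.
(The remaining 8 profiles each have a profitable deviation by the same check.)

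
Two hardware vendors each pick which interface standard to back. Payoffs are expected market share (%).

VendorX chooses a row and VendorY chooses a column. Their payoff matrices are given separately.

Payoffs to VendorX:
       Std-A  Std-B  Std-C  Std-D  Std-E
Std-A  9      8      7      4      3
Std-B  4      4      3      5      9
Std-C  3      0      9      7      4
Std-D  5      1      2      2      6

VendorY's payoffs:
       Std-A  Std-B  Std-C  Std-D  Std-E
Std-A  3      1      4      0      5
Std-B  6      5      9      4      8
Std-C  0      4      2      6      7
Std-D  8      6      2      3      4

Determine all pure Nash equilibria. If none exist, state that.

Mark each player's best response to every combination of opponents' strategies; a profile where every player is best-responding is a pure Nash equilibrium.
VendorX against Std-A: payoffs 9, 4, 3, 5 → best response Std-A.
VendorX against Std-B: payoffs 8, 4, 0, 1 → best response Std-A.
VendorX against Std-C: payoffs 7, 3, 9, 2 → best response Std-C.
VendorX against Std-D: payoffs 4, 5, 7, 2 → best response Std-C.
VendorX against Std-E: payoffs 3, 9, 4, 6 → best response Std-B.
VendorY against Std-A: payoffs 3, 1, 4, 0, 5 → best response Std-E.
VendorY against Std-B: payoffs 6, 5, 9, 4, 8 → best response Std-C.
VendorY against Std-C: payoffs 0, 4, 2, 6, 7 → best response Std-E.
VendorY against Std-D: payoffs 8, 6, 2, 3, 4 → best response Std-A.
No profile is a mutual best response for all players.

No pure-strategy Nash equilibrium.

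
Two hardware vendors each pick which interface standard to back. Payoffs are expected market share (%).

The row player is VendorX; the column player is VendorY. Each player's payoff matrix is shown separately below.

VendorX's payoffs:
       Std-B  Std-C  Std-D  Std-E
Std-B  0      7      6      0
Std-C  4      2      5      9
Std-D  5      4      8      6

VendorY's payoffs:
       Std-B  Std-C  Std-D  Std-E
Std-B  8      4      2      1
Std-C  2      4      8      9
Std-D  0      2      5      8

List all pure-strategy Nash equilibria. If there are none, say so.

The unique pure-strategy Nash equilibrium is (Std-C, Std-E).

For each strategy profile, look for a profitable unilateral deviation.
(Std-B, Std-B): VendorX can switch to Std-C (0 → 4). Not NE.
(Std-B, Std-C): VendorY can switch to Std-B (4 → 8). Not NE.
(Std-B, Std-D): VendorX can switch to Std-D (6 → 8). Not NE.
(Std-B, Std-E): VendorX can switch to Std-C (0 → 9). Not NE.
(Std-C, Std-B): VendorX can switch to Std-D (4 → 5). Not NE.
(Std-C, Std-C): VendorX can switch to Std-B (2 → 7). Not NE.
(Std-C, Std-D): VendorX can switch to Std-B (5 → 6). Not NE.
(Std-C, Std-E): VendorX gets 9, best alternative 6; VendorY gets 9, best alternative 8. No profitable deviation — NE.
(Std-D, Std-B): VendorY can switch to Std-C (0 → 2). Not NE.
(The remaining 3 profiles each have a profitable deviation by the same check.)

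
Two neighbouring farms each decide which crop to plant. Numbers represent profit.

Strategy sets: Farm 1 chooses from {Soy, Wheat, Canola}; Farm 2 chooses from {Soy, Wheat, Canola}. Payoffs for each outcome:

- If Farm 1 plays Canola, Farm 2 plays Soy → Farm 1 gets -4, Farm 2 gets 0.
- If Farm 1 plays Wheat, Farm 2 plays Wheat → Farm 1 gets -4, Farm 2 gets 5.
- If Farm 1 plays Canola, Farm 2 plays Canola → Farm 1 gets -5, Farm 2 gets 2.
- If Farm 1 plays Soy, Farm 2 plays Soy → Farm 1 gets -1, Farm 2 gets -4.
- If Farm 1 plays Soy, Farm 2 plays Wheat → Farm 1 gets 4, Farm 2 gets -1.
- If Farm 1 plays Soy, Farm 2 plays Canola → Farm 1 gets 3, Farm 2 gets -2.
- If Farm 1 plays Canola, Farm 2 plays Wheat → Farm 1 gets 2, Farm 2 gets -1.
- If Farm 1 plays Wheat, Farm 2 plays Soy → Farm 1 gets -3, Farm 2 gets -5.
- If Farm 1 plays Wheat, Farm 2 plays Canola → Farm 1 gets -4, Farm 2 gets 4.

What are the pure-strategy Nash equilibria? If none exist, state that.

Farm 1 against Soy: payoffs -1, -3, -4 → best response Soy.
Farm 1 against Wheat: payoffs 4, -4, 2 → best response Soy.
Farm 1 against Canola: payoffs 3, -4, -5 → best response Soy.
Farm 2 against Soy: payoffs -4, -1, -2 → best response Wheat.
Farm 2 against Wheat: payoffs -5, 5, 4 → best response Wheat.
Farm 2 against Canola: payoffs 0, -1, 2 → best response Canola.
Mutual best responses: (Soy, Wheat).

Pure NE: (Soy, Wheat)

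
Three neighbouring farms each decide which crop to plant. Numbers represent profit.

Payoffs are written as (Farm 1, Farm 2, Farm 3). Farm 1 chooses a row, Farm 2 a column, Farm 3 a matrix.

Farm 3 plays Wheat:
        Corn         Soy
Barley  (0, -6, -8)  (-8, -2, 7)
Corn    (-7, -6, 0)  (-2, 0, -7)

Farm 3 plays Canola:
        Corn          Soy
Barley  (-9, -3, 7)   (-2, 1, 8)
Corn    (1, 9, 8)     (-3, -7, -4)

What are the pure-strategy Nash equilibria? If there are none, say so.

Check each profile: it is a Nash equilibrium iff no player can strictly gain by switching unilaterally.
(Barley, Corn, Wheat): Farm 2 can switch to Soy (-6 → -2). Not NE.
(Barley, Corn, Canola): Farm 1 can switch to Corn (-9 → 1). Not NE.
(Barley, Soy, Wheat): Farm 1 can switch to Corn (-8 → -2). Not NE.
(Barley, Soy, Canola): Farm 1 gets -2, best alternative -3; Farm 2 gets 1, best alternative -3; Farm 3 gets 8, best alternative 7. No profitable deviation — NE.
(Corn, Corn, Wheat): Farm 1 can switch to Barley (-7 → 0). Not NE.
(Corn, Corn, Canola): Farm 1 gets 1, best alternative -9; Farm 2 gets 9, best alternative -7; Farm 3 gets 8, best alternative 0. No profitable deviation — NE.
(Corn, Soy, Wheat): Farm 3 can switch to Canola (-7 → -4). Not NE.
(Corn, Soy, Canola): Farm 1 can switch to Barley (-3 → -2). Not NE.

Pure-strategy Nash equilibria: (Barley, Soy, Canola), (Corn, Corn, Canola)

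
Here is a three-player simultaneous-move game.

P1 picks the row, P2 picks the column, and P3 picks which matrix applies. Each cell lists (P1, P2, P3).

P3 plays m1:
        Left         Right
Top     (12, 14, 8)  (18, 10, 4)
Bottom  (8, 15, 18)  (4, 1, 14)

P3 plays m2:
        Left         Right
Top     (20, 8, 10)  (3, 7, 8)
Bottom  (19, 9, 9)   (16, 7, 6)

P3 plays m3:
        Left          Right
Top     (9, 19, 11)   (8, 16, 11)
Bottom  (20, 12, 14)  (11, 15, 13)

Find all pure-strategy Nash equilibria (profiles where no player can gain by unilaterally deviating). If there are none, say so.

(Top, Left, m1): P3 can switch to m2 (8 → 10). Not NE.
(Top, Left, m2): P3 can switch to m3 (10 → 11). Not NE.
(Top, Left, m3): P1 can switch to Bottom (9 → 20). Not NE.
(Top, Right, m1): P2 can switch to Left (10 → 14). Not NE.
(Top, Right, m2): P1 can switch to Bottom (3 → 16). Not NE.
(Top, Right, m3): P1 can switch to Bottom (8 → 11). Not NE.
(Bottom, Left, m1): P1 can switch to Top (8 → 12). Not NE.
(Bottom, Left, m2): P1 can switch to Top (19 → 20). Not NE.
(Bottom, Left, m3): P2 can switch to Right (12 → 15). Not NE.
(Bottom, Right, m1): P1 can switch to Top (4 → 18). Not NE.
(Bottom, Right, m2): P2 can switch to Left (7 → 9). Not NE.
(Bottom, Right, m3): P3 can switch to m1 (13 → 14). Not NE.

none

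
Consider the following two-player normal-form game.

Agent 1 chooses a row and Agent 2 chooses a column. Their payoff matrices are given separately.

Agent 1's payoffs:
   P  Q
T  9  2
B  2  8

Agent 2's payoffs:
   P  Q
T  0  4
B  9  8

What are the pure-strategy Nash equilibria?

This game has no pure Nash equilibrium.

Agent 1 against P: payoffs 9, 2 → best response T.
Agent 1 against Q: payoffs 2, 8 → best response B.
Agent 2 against T: payoffs 0, 4 → best response Q.
Agent 2 against B: payoffs 9, 8 → best response P.
No profile is a mutual best response for all players.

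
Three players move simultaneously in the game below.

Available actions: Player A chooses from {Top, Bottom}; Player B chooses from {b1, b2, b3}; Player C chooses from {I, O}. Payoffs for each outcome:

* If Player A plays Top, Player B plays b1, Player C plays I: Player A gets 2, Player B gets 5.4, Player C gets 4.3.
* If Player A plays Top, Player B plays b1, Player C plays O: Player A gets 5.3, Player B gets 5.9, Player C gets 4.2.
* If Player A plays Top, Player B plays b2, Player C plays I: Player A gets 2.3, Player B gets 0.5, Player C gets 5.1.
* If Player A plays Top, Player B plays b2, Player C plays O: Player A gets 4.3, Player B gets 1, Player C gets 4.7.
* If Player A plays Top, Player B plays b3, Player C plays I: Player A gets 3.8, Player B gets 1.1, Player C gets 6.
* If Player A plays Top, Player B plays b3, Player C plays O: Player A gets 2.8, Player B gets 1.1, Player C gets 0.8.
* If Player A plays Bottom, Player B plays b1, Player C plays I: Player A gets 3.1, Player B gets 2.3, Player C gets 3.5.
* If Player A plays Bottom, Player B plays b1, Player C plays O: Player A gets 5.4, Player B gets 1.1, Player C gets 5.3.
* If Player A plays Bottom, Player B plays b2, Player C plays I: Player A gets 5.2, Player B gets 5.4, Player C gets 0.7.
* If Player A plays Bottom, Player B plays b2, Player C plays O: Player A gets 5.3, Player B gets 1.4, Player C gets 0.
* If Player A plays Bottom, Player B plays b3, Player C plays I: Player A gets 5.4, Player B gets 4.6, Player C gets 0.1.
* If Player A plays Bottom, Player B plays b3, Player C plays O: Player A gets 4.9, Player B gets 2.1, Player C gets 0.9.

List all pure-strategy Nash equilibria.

(Bottom, b2, I); (Bottom, b3, O)

Player A against (b1, I): payoffs 2, 3.1 → best response Bottom.
Player A against (b1, O): payoffs 5.3, 5.4 → best response Bottom.
Player A against (b2, I): payoffs 2.3, 5.2 → best response Bottom.
Player A against (b2, O): payoffs 4.3, 5.3 → best response Bottom.
Player A against (b3, I): payoffs 3.8, 5.4 → best response Bottom.
Player A against (b3, O): payoffs 2.8, 4.9 → best response Bottom.
Player B against (Top, I): payoffs 5.4, 0.5, 1.1 → best response b1.
Player B against (Top, O): payoffs 5.9, 1, 1.1 → best response b1.
Player B against (Bottom, I): payoffs 2.3, 5.4, 4.6 → best response b2.
Player B against (Bottom, O): payoffs 1.1, 1.4, 2.1 → best response b3.
Player C against (Top, b1): payoffs 4.3, 4.2 → best response I.
Player C against (Top, b2): payoffs 5.1, 4.7 → best response I.
Player C against (Top, b3): payoffs 6, 0.8 → best response I.
Player C against (Bottom, b1): payoffs 3.5, 5.3 → best response O.
Player C against (Bottom, b2): payoffs 0.7, 0 → best response I.
Player C against (Bottom, b3): payoffs 0.1, 0.9 → best response O.
Mutual best responses: (Bottom, b2, I); (Bottom, b3, O).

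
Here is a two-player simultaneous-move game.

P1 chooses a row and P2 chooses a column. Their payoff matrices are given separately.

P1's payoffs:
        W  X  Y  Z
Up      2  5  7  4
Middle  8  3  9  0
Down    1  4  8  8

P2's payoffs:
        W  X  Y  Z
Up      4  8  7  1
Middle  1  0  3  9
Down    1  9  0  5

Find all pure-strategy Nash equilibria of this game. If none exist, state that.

P1 against W: payoffs 2, 8, 1 → best response Middle.
P1 against X: payoffs 5, 3, 4 → best response Up.
P1 against Y: payoffs 7, 9, 8 → best response Middle.
P1 against Z: payoffs 4, 0, 8 → best response Down.
P2 against Up: payoffs 4, 8, 7, 1 → best response X.
P2 against Middle: payoffs 1, 0, 3, 9 → best response Z.
P2 against Down: payoffs 1, 9, 0, 5 → best response X.
Mutual best responses: (Up, X).

(Up, X)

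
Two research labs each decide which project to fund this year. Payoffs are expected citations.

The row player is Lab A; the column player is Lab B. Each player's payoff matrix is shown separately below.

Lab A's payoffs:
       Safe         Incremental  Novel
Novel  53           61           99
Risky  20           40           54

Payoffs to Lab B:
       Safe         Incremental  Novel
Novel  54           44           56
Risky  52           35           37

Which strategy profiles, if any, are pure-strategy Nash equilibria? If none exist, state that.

For each strategy profile, look for a profitable unilateral deviation.
(Novel, Safe): Lab B can switch to Novel (54 → 56). Not NE.
(Novel, Incremental): Lab B can switch to Safe (44 → 54). Not NE.
(Novel, Novel): Lab A gets 99, best alternative 54; Lab B gets 56, best alternative 54. No profitable deviation — NE.
(Risky, Safe): Lab A can switch to Novel (20 → 53). Not NE.
(Risky, Incremental): Lab A can switch to Novel (40 → 61). Not NE.
(Risky, Novel): Lab A can switch to Novel (54 → 99). Not NE.

(Novel, Novel)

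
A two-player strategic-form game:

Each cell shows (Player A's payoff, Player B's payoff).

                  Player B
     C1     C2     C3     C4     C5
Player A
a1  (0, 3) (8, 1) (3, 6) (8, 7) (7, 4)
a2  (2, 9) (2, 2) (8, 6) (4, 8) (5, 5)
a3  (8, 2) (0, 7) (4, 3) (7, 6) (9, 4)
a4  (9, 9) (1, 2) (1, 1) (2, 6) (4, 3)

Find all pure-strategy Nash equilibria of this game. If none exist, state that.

(a1, C4) and (a4, C1)

Player A against C1: payoffs 0, 2, 8, 9 → best response a4.
Player A against C2: payoffs 8, 2, 0, 1 → best response a1.
Player A against C3: payoffs 3, 8, 4, 1 → best response a2.
Player A against C4: payoffs 8, 4, 7, 2 → best response a1.
Player A against C5: payoffs 7, 5, 9, 4 → best response a3.
Player B against a1: payoffs 3, 1, 6, 7, 4 → best response C4.
Player B against a2: payoffs 9, 2, 6, 8, 5 → best response C1.
Player B against a3: payoffs 2, 7, 3, 6, 4 → best response C2.
Player B against a4: payoffs 9, 2, 1, 6, 3 → best response C1.
Mutual best responses: (a1, C4); (a4, C1).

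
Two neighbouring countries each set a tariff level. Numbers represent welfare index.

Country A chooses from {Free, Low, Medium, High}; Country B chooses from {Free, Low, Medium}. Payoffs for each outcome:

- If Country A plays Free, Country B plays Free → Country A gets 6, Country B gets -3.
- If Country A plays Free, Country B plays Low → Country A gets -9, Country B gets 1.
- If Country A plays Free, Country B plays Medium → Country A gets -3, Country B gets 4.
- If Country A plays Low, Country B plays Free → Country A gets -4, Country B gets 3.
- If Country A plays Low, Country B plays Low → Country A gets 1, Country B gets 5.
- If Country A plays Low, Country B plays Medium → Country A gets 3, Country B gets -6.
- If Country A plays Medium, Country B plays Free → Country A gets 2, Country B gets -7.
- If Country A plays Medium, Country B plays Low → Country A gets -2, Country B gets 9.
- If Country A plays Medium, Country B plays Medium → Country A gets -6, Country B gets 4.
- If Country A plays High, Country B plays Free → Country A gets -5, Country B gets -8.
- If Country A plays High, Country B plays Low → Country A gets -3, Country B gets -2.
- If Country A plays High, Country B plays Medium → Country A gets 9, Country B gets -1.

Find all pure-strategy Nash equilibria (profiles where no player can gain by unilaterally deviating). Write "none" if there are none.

Check each profile: it is a Nash equilibrium iff no player can strictly gain by switching unilaterally.
(Free, Free): Country B can switch to Low (-3 → 1). Not NE.
(Free, Low): Country A can switch to Low (-9 → 1). Not NE.
(Free, Medium): Country A can switch to Low (-3 → 3). Not NE.
(Low, Free): Country A can switch to Free (-4 → 6). Not NE.
(Low, Low): Country A gets 1, best alternative -2; Country B gets 5, best alternative 3. No profitable deviation — NE.
(Low, Medium): Country A can switch to High (3 → 9). Not NE.
(Medium, Free): Country A can switch to Free (2 → 6). Not NE.
(Medium, Low): Country A can switch to Low (-2 → 1). Not NE.
(Medium, Medium): Country A can switch to Free (-6 → -3). Not NE.
(High, Medium): Country A gets 9, best alternative 3; Country B gets -1, best alternative -2. No profitable deviation — NE.
(The remaining 2 profiles each have a profitable deviation by the same check.)

Pure-strategy Nash equilibria: (Low, Low), (High, Medium)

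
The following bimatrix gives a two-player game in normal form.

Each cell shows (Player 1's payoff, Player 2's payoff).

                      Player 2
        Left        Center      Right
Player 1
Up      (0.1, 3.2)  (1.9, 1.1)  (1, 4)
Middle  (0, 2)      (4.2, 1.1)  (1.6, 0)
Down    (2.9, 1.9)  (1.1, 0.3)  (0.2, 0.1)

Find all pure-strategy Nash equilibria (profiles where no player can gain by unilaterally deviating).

(Up, Left): Player 1 can switch to Down (0.1 → 2.9). Not NE.
(Up, Center): Player 1 can switch to Middle (1.9 → 4.2). Not NE.
(Up, Right): Player 1 can switch to Middle (1 → 1.6). Not NE.
(Middle, Left): Player 1 can switch to Up (0 → 0.1). Not NE.
(Middle, Center): Player 2 can switch to Left (1.1 → 2). Not NE.
(Middle, Right): Player 2 can switch to Left (0 → 2). Not NE.
(Down, Left): Player 1 gets 2.9, best alternative 0.1; Player 2 gets 1.9, best alternative 0.3. No profitable deviation — NE.
(Down, Center): Player 1 can switch to Up (1.1 → 1.9). Not NE.
(Down, Right): Player 1 can switch to Up (0.2 → 1). Not NE.

(Down, Left)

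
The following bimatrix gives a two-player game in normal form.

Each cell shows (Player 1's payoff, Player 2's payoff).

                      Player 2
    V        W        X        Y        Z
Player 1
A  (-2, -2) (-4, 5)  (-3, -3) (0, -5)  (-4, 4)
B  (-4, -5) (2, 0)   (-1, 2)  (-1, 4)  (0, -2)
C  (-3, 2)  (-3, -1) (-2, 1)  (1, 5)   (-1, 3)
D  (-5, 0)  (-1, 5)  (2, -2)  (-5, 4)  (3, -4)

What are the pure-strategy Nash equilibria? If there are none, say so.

Mark each player's best response to every combination of opponents' strategies; a profile where every player is best-responding is a pure Nash equilibrium.
Player 1 against V: payoffs -2, -4, -3, -5 → best response A.
Player 1 against W: payoffs -4, 2, -3, -1 → best response B.
Player 1 against X: payoffs -3, -1, -2, 2 → best response D.
Player 1 against Y: payoffs 0, -1, 1, -5 → best response C.
Player 1 against Z: payoffs -4, 0, -1, 3 → best response D.
Player 2 against A: payoffs -2, 5, -3, -5, 4 → best response W.
Player 2 against B: payoffs -5, 0, 2, 4, -2 → best response Y.
Player 2 against C: payoffs 2, -1, 1, 5, 3 → best response Y.
Player 2 against D: payoffs 0, 5, -2, 4, -4 → best response W.
Mutual best responses: (C, Y).

The unique pure-strategy Nash equilibrium is (C, Y).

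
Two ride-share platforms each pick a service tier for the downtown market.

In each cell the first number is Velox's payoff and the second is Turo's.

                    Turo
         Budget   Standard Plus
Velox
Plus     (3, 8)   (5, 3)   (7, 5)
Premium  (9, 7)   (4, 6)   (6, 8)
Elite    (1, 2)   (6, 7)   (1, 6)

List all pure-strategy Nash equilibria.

The unique pure-strategy Nash equilibrium is (Elite, Standard).

(Plus, Budget): Velox can switch to Premium (3 → 9). Not NE.
(Plus, Standard): Velox can switch to Elite (5 → 6). Not NE.
(Plus, Plus): Turo can switch to Budget (5 → 8). Not NE.
(Premium, Budget): Turo can switch to Plus (7 → 8). Not NE.
(Premium, Standard): Velox can switch to Plus (4 → 5). Not NE.
(Premium, Plus): Velox can switch to Plus (6 → 7). Not NE.
(Elite, Budget): Velox can switch to Plus (1 → 3). Not NE.
(Elite, Standard): Velox gets 6, best alternative 5; Turo gets 7, best alternative 6. No profitable deviation — NE.
(Elite, Plus): Velox can switch to Plus (1 → 7). Not NE.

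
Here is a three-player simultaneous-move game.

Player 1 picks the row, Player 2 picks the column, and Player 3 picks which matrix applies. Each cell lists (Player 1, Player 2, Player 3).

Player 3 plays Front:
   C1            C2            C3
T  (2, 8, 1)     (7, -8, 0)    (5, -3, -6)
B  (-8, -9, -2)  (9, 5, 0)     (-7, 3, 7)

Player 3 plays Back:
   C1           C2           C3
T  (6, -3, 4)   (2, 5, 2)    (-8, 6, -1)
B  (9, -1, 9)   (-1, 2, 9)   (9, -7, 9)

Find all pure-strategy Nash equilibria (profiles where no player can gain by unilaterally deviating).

There is no pure-strategy Nash equilibrium.

(T, C1, Front): Player 3 can switch to Back (1 → 4). Not NE.
(T, C1, Back): Player 1 can switch to B (6 → 9). Not NE.
(T, C2, Front): Player 1 can switch to B (7 → 9). Not NE.
(T, C2, Back): Player 2 can switch to C3 (5 → 6). Not NE.
(T, C3, Front): Player 2 can switch to C1 (-3 → 8). Not NE.
(T, C3, Back): Player 1 can switch to B (-8 → 9). Not NE.
(B, C1, Front): Player 1 can switch to T (-8 → 2). Not NE.
(B, C1, Back): Player 2 can switch to C2 (-1 → 2). Not NE.
(B, C2, Front): Player 3 can switch to Back (0 → 9). Not NE.
(B, C2, Back): Player 1 can switch to T (-1 → 2). Not NE.
(B, C3, Front): Player 1 can switch to T (-7 → 5). Not NE.
(B, C3, Back): Player 2 can switch to C1 (-7 → -1). Not NE.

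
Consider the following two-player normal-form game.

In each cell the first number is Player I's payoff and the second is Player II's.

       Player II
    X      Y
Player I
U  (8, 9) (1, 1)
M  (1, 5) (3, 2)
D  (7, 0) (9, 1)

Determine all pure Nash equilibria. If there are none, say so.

Pure-strategy Nash equilibria: (U, X), (D, Y)

(U, X): Player I gets 8, best alternative 7; Player II gets 9, best alternative 1. No profitable deviation — NE.
(U, Y): Player I can switch to M (1 → 3). Not NE.
(M, X): Player I can switch to U (1 → 8). Not NE.
(M, Y): Player I can switch to D (3 → 9). Not NE.
(D, X): Player I can switch to U (7 → 8). Not NE.
(D, Y): Player I gets 9, best alternative 3; Player II gets 1, best alternative 0. No profitable deviation — NE.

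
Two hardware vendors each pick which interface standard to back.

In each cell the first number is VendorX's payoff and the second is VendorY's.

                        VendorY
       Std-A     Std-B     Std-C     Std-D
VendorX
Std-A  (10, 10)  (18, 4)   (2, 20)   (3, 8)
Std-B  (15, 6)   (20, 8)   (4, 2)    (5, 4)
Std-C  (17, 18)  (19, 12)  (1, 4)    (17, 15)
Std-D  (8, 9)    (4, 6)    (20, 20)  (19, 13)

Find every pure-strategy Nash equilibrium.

The pure Nash equilibria are (Std-B, Std-B) and (Std-C, Std-A) and (Std-D, Std-C).

VendorX against Std-A: payoffs 10, 15, 17, 8 → best response Std-C.
VendorX against Std-B: payoffs 18, 20, 19, 4 → best response Std-B.
VendorX against Std-C: payoffs 2, 4, 1, 20 → best response Std-D.
VendorX against Std-D: payoffs 3, 5, 17, 19 → best response Std-D.
VendorY against Std-A: payoffs 10, 4, 20, 8 → best response Std-C.
VendorY against Std-B: payoffs 6, 8, 2, 4 → best response Std-B.
VendorY against Std-C: payoffs 18, 12, 4, 15 → best response Std-A.
VendorY against Std-D: payoffs 9, 6, 20, 13 → best response Std-C.
Mutual best responses: (Std-B, Std-B); (Std-C, Std-A); (Std-D, Std-C).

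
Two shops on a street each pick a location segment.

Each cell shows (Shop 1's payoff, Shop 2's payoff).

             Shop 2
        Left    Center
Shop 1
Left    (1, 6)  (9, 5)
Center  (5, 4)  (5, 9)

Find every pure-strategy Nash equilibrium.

This game has no pure Nash equilibrium.

(Left, Left): Shop 1 can switch to Center (1 → 5). Not NE.
(Left, Center): Shop 2 can switch to Left (5 → 6). Not NE.
(Center, Left): Shop 2 can switch to Center (4 → 9). Not NE.
(Center, Center): Shop 1 can switch to Left (5 → 9). Not NE.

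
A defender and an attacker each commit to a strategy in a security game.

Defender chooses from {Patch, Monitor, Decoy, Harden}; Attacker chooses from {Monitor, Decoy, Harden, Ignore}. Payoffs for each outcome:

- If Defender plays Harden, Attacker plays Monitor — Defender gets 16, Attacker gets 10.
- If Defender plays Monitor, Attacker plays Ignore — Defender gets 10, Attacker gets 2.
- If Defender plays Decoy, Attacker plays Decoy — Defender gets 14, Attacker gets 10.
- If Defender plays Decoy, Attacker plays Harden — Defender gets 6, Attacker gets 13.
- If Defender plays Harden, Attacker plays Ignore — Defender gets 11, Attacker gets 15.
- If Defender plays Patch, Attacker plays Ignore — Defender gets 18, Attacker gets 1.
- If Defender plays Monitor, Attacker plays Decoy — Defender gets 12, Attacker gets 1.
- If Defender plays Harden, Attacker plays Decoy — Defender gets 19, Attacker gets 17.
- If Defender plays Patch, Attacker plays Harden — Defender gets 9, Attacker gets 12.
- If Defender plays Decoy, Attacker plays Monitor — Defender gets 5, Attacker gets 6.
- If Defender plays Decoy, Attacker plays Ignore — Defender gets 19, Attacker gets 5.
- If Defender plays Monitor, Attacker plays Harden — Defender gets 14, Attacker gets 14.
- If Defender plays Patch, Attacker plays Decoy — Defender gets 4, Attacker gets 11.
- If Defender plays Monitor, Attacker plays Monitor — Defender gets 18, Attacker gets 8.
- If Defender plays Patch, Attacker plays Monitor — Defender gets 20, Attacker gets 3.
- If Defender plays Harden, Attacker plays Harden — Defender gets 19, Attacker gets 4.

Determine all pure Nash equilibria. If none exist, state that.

Pure NE: (Harden, Decoy)

For each strategy profile, look for a profitable unilateral deviation.
(Patch, Monitor): Attacker can switch to Decoy (3 → 11). Not NE.
(Patch, Decoy): Defender can switch to Monitor (4 → 12). Not NE.
(Patch, Harden): Defender can switch to Monitor (9 → 14). Not NE.
(Patch, Ignore): Defender can switch to Decoy (18 → 19). Not NE.
(Monitor, Monitor): Defender can switch to Patch (18 → 20). Not NE.
(Monitor, Decoy): Defender can switch to Decoy (12 → 14). Not NE.
(Harden, Decoy): Defender gets 19, best alternative 14; Attacker gets 17, best alternative 15. No profitable deviation — NE.
(The remaining 9 profiles each have a profitable deviation by the same check.)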